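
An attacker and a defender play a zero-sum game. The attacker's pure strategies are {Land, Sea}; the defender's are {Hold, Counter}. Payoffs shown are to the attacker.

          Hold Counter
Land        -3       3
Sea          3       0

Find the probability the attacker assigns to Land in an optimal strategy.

1/3

Row minima: Land → -3, Sea → 0; maximin = 0.
Column maxima: Hold → 3, Counter → 3; minimax = 3.
0 ≠ 3, so there is no saddle point; optimal play is mixed.
Let the attacker play Land with probability p. Expected payoff against Hold: (-3)p + 3(1−p) = −6p + 3; against Counter: 3p + 0(1−p) = 3p.
Setting these equal: −6p + 3 = 3p ⇒ −9p = -3 ⇒ p = 1/3, and the value is (-6)·(1/3) + 3 = 1.
For the defender: with q = P(Hold), equating Land's and Sea's payoffs gives −6q + 3 = 3q ⇒ q = 1/3.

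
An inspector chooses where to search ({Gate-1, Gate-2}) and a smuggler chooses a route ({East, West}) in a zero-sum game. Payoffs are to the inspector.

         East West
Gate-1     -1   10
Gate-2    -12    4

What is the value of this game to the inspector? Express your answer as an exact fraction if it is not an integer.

-1

Row minima: Gate-1 → -1, Gate-2 → -12; maximin = -1.
Column maxima: East → -1, West → 10; minimax = -1.
Since maximin = minimax = -1, there is a saddle point and the value is -1.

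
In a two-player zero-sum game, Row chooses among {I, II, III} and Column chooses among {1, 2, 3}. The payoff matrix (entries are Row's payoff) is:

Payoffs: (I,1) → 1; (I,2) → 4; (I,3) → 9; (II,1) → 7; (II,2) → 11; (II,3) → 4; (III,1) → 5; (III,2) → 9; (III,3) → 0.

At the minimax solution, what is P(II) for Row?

8/11

Row minima: I → 1, II → 4, III → 0; maximin = 4.
Column maxima: 1 → 7, 2 → 11, 3 → 9; minimax = 7.
4 ≠ 7, so there is no saddle point; optimal play is mixed.
III is strictly dominated by II, so Row never plays it.
2 is strictly dominated by 1 (it gives Row strictly more in every row), so Column never plays it.
On the remaining 2×2 (I, II vs 1, 3):
Let Row play I with probability p. Expected payoff against 1: 1p + 7(1−p) = −6p + 7; against 3: 9p + 4(1−p) = 5p + 4.
Setting these equal: −6p + 7 = 5p + 4 ⇒ −11p = -3 ⇒ p = 3/11, and the value is (-6)·(3/11) + 7 = 59/11.
For Column: with q = P(1), equating I's and II's payoffs gives −8q + 9 = 3q + 4 ⇒ q = 5/11.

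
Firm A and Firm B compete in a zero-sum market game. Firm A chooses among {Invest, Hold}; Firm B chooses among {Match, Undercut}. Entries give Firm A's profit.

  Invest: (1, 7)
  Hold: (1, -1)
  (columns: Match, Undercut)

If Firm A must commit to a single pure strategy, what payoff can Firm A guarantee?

1

Row minima: Invest → 1, Hold → -1.
The best of these is 1.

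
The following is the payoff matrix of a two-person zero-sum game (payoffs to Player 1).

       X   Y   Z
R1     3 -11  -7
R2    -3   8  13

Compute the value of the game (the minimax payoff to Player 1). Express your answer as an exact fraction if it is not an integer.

-9/25

Row minima: R1 → -11, R2 → -3; maximin = -3.
Column maxima: X → 3, Y → 8, Z → 13; minimax = 3.
-3 ≠ 3, so there is no saddle point; optimal play is mixed.
Z is strictly dominated by Y (it gives Player 1 strictly more in every row), so Player 2 never plays it.
On the remaining 2×2 (R1, R2 vs X, Y):
Let Player 1 play R1 with probability p. Expected payoff against X: 3p + (-3)(1−p) = 6p − 3; against Y: (-11)p + 8(1−p) = −19p + 8.
Setting these equal: 6p − 3 = −19p + 8 ⇒ 25p = 11 ⇒ p = 11/25, and the value is (6)·(11/25) − 3 = -9/25.
For Player 2: with q = P(X), equating R1's and R2's payoffs gives 14q − 11 = −11q + 8 ⇒ q = 19/25.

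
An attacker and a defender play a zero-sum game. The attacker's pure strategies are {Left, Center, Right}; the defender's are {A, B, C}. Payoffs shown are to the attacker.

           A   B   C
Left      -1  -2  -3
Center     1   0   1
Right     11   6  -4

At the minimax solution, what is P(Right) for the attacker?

1/11

Row minima: Left → -3, Center → 0, Right → -4; maximin = 0.
Column maxima: A → 11, B → 6, C → 1; minimax = 1.
0 ≠ 1, so there is no saddle point; optimal play is mixed.
Left is strictly dominated by Center, so the attacker never plays it.
A is strictly dominated by B (it gives the attacker strictly more in every row), so the defender never plays it.
On the remaining 2×2 (Center, Right vs B, C):
Let the attacker play Center with probability p. Expected payoff against B: 0p + 6(1−p) = −6p + 6; against C: 1p + (-4)(1−p) = 5p − 4.
Setting these equal: −6p + 6 = 5p − 4 ⇒ −11p = -10 ⇒ p = 10/11, and the value is (-6)·(10/11) + 6 = 6/11.
For the defender: with q = P(B), equating Center's and Right's payoffs gives −q + 1 = 10q − 4 ⇒ q = 5/11.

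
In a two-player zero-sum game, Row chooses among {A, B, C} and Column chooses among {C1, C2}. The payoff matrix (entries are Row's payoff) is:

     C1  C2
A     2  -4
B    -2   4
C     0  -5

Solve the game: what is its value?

0

Row minima: A → -4, B → -2, C → -5; maximin = -2.
Column maxima: C1 → 2, C2 → 4; minimax = 2.
-2 ≠ 2, so there is no saddle point; optimal play is mixed.
C is strictly dominated by A, so Row never plays it.
On the remaining 2×2 (A, B vs C1, C2):
Let Row play A with probability p. Expected payoff against C1: 2p + (-2)(1−p) = 4p − 2; against C2: (-4)p + 4(1−p) = −8p + 4.
Setting these equal: 4p − 2 = −8p + 4 ⇒ 12p = 6 ⇒ p = 1/2, and the value is (4)·(1/2) − 2 = 0.
For Column: with q = P(C1), equating A's and B's payoffs gives 6q − 4 = −6q + 4 ⇒ q = 2/3.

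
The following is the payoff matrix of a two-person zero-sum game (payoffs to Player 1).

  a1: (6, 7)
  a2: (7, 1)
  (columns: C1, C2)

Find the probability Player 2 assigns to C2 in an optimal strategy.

1/7

Row minima: a1 → 6, a2 → 1; maximin = 6.
Column maxima: C1 → 7, C2 → 7; minimax = 7.
6 ≠ 7, so there is no saddle point; optimal play is mixed.
Let Player 1 play a1 with probability p. Expected payoff against C1: 6p + 7(1−p) = −p + 7; against C2: 7p + 1(1−p) = 6p + 1.
Setting these equal: −p + 7 = 6p + 1 ⇒ −7p = -6 ⇒ p = 6/7, and the value is (-1)·(6/7) + 7 = 43/7.
For Player 2: with q = P(C1), equating a1's and a2's payoffs gives −q + 7 = 6q + 1 ⇒ q = 6/7.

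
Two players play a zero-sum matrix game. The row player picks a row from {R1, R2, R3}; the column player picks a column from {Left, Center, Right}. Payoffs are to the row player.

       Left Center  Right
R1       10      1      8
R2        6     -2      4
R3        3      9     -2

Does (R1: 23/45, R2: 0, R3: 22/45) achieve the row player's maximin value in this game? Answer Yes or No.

No

Against Left this mix gives (23/45)·10 + (22/45)·3 = 296/45.
Against Center this mix gives (23/45)·1 + (22/45)·9 = 221/45.
Against Right this mix gives (23/45)·8 + (22/45)·(-2) = 28/9.
The column player will play Right, holding the row player to 28/9. Shifting weight toward the row that does better against Right would raise this floor (the equalizing mix achieves 37/9 against both Right and Center), so the proposed strategy is not optimal.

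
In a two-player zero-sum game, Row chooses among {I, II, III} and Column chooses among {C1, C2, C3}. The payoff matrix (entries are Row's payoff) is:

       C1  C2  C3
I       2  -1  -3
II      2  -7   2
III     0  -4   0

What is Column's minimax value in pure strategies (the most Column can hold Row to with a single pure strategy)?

-1

Column maxima: C1 → 2, C2 → -1, C3 → 2.
The smallest of these is -1.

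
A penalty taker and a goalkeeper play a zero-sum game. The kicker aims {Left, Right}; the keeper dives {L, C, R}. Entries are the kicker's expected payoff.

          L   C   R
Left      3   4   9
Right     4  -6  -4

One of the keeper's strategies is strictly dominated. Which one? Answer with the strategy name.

R

C holds the kicker's payoff strictly below R in every row: 4 < 9, -6 < -4.
So R is strictly dominated for the keeper.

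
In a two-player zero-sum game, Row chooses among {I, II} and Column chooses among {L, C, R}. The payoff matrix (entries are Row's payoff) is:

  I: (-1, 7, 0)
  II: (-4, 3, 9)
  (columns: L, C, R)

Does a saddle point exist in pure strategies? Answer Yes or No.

Yes

Row minima: I → -1, II → -4; maximin = -1.
Column maxima: L → -1, C → 7, R → 9; minimax = -1.
maximin = minimax = -1, so a saddle point exists.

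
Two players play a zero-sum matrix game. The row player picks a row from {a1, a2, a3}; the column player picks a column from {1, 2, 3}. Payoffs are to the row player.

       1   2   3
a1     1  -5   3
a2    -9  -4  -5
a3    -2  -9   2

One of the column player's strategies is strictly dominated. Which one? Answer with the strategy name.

3

1 holds the row player's payoff strictly below 3 in every row: 1 < 3, -9 < -5, -2 < 2.
So 3 is strictly dominated for the column player.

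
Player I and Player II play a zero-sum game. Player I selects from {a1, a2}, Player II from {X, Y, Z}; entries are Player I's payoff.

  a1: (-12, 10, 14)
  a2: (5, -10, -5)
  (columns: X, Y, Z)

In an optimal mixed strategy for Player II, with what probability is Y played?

Row minima: a1 → -12, a2 → -10; maximin = -10.
Column maxima: X → 5, Y → 10, Z → 14; minimax = 5.
-10 ≠ 5, so there is no saddle point; optimal play is mixed.
Z is strictly dominated by Y (it gives Player I strictly more in every row), so Player II never plays it.
On the remaining 2×2 (a1, a2 vs X, Y):
Let Player I play a1 with probability p. Expected payoff against X: (-12)p + 5(1−p) = −17p + 5; against Y: 10p + (-10)(1−p) = 20p − 10.
Setting these equal: −17p + 5 = 20p − 10 ⇒ −37p = -15 ⇒ p = 15/37, and the value is (-17)·(15/37) + 5 = -70/37.
For Player II: with q = P(X), equating a1's and a2's payoffs gives −22q + 10 = 15q − 10 ⇒ q = 20/37.

17/37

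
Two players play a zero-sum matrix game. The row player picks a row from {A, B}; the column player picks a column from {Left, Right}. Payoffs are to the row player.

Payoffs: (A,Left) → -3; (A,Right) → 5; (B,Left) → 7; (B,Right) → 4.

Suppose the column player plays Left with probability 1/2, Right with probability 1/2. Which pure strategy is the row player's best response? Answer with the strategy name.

Expected payoff of A: (1/2)·(-3) + (1/2)·5 = 1.
Expected payoff of B: (1/2)·7 + (1/2)·4 = 11/2.
The largest is 11/2, so the row player's best response is B.

B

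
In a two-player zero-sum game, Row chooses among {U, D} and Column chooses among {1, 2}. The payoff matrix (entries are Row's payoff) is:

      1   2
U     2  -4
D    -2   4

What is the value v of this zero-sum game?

Row minima: U → -4, D → -2; maximin = -2.
Column maxima: 1 → 2, 2 → 4; minimax = 2.
-2 ≠ 2, so there is no saddle point; optimal play is mixed.
Let Row play U with probability p. Expected payoff against 1: 2p + (-2)(1−p) = 4p − 2; against 2: (-4)p + 4(1−p) = −8p + 4.
Setting these equal: 4p − 2 = −8p + 4 ⇒ 12p = 6 ⇒ p = 1/2, and the value is (4)·(1/2) − 2 = 0.
For Column: with q = P(1), equating U's and D's payoffs gives 6q − 4 = −6q + 4 ⇒ q = 2/3.

0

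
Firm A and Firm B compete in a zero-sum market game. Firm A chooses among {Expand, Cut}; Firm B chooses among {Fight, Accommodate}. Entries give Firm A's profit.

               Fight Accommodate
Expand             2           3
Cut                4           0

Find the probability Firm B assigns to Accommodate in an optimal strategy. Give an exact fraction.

Row minima: Expand → 2, Cut → 0; maximin = 2.
Column maxima: Fight → 4, Accommodate → 3; minimax = 3.
2 ≠ 3, so there is no saddle point; optimal play is mixed.
Let Firm A play Expand with probability p. Expected payoff against Fight: 2p + 4(1−p) = −2p + 4; against Accommodate: 3p + 0(1−p) = 3p.
Setting these equal: −2p + 4 = 3p ⇒ −5p = -4 ⇒ p = 4/5, and the value is (-2)·(4/5) + 4 = 12/5.
For Firm B: with q = P(Fight), equating Expand's and Cut's payoffs gives −q + 3 = 4q ⇒ q = 3/5.

2/5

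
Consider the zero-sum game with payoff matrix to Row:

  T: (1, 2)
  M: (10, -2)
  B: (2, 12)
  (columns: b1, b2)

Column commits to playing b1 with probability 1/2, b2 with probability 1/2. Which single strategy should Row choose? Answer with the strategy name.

Expected payoff of T: (1/2)·1 + (1/2)·2 = 3/2.
Expected payoff of M: (1/2)·10 + (1/2)·(-2) = 4.
Expected payoff of B: (1/2)·2 + (1/2)·12 = 7.
The largest is 7, so Row's best response is B.

B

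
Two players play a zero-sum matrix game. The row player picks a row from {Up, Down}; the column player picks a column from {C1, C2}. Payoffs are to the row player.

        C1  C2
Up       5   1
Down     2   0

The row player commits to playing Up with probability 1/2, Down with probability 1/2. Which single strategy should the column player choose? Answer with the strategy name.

C2

If the column player plays C1, the row player's expected payoff is (1/2)·5 + (1/2)·2 = 7/2.
If the column player plays C2, the row player's expected payoff is (1/2)·1 + (1/2)·0 = 1/2.
The column player minimizes the row player's payoff; the smallest is 1/2, so the best response is C2.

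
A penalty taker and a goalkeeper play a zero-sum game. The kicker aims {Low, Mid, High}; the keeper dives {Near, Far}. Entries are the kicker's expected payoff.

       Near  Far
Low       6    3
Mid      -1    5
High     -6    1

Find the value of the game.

11/3

Row minima: Low → 3, Mid → -1, High → -6; maximin = 3.
Column maxima: Near → 6, Far → 5; minimax = 5.
3 ≠ 5, so there is no saddle point; optimal play is mixed.
High is strictly dominated by Low, so the kicker never plays it.
On the remaining 2×2 (Low, Mid vs Near, Far):
Let the kicker play Low with probability p. Expected payoff against Near: 6p + (-1)(1−p) = 7p − 1; against Far: 3p + 5(1−p) = −2p + 5.
Setting these equal: 7p − 1 = −2p + 5 ⇒ 9p = 6 ⇒ p = 2/3, and the value is (7)·(2/3) − 1 = 11/3.
For the keeper: with q = P(Near), equating Low's and Mid's payoffs gives 3q + 3 = −6q + 5 ⇒ q = 2/9.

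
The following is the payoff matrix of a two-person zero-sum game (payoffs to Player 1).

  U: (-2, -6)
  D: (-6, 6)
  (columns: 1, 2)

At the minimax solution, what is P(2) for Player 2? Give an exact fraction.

1/4

Row minima: U → -6, D → -6; maximin = -6.
Column maxima: 1 → -2, 2 → 6; minimax = -2.
-6 ≠ -2, so there is no saddle point; optimal play is mixed.
Let Player 1 play U with probability p. Expected payoff against 1: (-2)p + (-6)(1−p) = 4p − 6; against 2: (-6)p + 6(1−p) = −12p + 6.
Setting these equal: 4p − 6 = −12p + 6 ⇒ 16p = 12 ⇒ p = 3/4, and the value is (4)·(3/4) − 6 = -3.
For Player 2: with q = P(1), equating U's and D's payoffs gives 4q − 6 = −12q + 6 ⇒ q = 3/4.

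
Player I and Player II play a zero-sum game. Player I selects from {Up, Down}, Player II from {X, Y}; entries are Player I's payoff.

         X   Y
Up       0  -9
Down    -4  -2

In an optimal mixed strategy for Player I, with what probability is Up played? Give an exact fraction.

2/11

Row minima: Up → -9, Down → -4; maximin = -4.
Column maxima: X → 0, Y → -2; minimax = -2.
-4 ≠ -2, so there is no saddle point; optimal play is mixed.
Let Player I play Up with probability p. Expected payoff against X: 0p + (-4)(1−p) = 4p − 4; against Y: (-9)p + (-2)(1−p) = −7p − 2.
Setting these equal: 4p − 4 = −7p − 2 ⇒ 11p = 2 ⇒ p = 2/11, and the value is (4)·(2/11) − 4 = -36/11.
For Player II: with q = P(X), equating Up's and Down's payoffs gives 9q − 9 = −2q − 2 ⇒ q = 7/11.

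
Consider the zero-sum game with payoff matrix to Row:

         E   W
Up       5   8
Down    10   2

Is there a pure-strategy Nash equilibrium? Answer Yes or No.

Row minima: Up → 5, Down → 2; maximin = 5.
Column maxima: E → 10, W → 8; minimax = 8.
5 ≠ 8, so no pure-strategy equilibrium exists.

No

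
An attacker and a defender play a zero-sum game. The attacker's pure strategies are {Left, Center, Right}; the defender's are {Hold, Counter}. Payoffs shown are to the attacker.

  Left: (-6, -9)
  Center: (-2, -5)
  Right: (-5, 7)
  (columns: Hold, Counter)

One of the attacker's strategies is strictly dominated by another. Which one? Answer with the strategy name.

Left

Center gives a strictly higher payoff than Left against every column: -2 > -6, -5 > -9.
So Left is strictly dominated and the attacker never plays it.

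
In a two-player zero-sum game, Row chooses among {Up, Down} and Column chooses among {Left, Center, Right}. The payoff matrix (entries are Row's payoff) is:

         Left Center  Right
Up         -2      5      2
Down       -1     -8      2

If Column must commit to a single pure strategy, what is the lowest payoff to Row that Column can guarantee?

Column maxima: Left → -1, Center → 5, Right → 2.
The smallest of these is -1.

-1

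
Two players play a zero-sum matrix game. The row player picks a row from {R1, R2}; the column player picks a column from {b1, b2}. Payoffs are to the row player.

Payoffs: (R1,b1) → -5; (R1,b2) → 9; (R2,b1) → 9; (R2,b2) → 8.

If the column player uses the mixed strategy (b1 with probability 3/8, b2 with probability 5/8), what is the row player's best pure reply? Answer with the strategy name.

R2

Expected payoff of R1: (3/8)·(-5) + (5/8)·9 = 15/4.
Expected payoff of R2: (3/8)·9 + (5/8)·8 = 67/8.
The largest is 67/8, so the row player's best response is R2.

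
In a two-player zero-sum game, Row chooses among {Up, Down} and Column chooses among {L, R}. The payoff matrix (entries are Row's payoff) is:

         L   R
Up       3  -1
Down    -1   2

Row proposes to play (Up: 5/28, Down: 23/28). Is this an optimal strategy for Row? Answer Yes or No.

No

Against L this mix gives (5/28)·3 + (23/28)·(-1) = -2/7.
Against R this mix gives (5/28)·(-1) + (23/28)·2 = 41/28.
Column will play L, holding Row to -2/7. Shifting weight toward the row that does better against L would raise this floor (the equalizing mix achieves 5/7 against both L and R), so the proposed strategy is not optimal.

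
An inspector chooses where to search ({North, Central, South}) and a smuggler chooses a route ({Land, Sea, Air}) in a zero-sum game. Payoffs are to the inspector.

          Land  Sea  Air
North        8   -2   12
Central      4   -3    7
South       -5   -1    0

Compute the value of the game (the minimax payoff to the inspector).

-9/7

Row minima: North → -2, Central → -3, South → -5; maximin = -2.
Column maxima: Land → 8, Sea → -1, Air → 12; minimax = -1.
-2 ≠ -1, so there is no saddle point; optimal play is mixed.
Central is strictly dominated by North, so the inspector never plays it.
Air is strictly dominated by Land (it gives the inspector strictly more in every row), so the smuggler never plays it.
On the remaining 2×2 (North, South vs Land, Sea):
Let the inspector play North with probability p. Expected payoff against Land: 8p + (-5)(1−p) = 13p − 5; against Sea: (-2)p + (-1)(1−p) = −p − 1.
Setting these equal: 13p − 5 = −p − 1 ⇒ 14p = 4 ⇒ p = 2/7, and the value is (13)·(2/7) − 5 = -9/7.
For the smuggler: with q = P(Land), equating North's and South's payoffs gives 10q − 2 = −4q − 1 ⇒ q = 1/14.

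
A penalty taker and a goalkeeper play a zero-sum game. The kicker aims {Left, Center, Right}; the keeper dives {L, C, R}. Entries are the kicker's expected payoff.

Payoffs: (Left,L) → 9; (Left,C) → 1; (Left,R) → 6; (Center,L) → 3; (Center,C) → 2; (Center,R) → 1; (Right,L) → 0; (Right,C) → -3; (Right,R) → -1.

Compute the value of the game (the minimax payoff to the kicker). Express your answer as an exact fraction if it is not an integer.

11/6

Row minima: Left → 1, Center → 1, Right → -3; maximin = 1.
Column maxima: L → 9, C → 2, R → 6; minimax = 2.
1 ≠ 2, so there is no saddle point; optimal play is mixed.
Right is strictly dominated by Left, so the kicker never plays it.
L is strictly dominated by C (it gives the kicker strictly more in every row), so the keeper never plays it.
On the remaining 2×2 (Left, Center vs C, R):
Let the kicker play Left with probability p. Expected payoff against C: 1p + 2(1−p) = −p + 2; against R: 6p + 1(1−p) = 5p + 1.
Setting these equal: −p + 2 = 5p + 1 ⇒ −6p = -1 ⇒ p = 1/6, and the value is (-1)·(1/6) + 2 = 11/6.
For the keeper: with q = P(C), equating Left's and Center's payoffs gives −5q + 6 = q + 1 ⇒ q = 5/6.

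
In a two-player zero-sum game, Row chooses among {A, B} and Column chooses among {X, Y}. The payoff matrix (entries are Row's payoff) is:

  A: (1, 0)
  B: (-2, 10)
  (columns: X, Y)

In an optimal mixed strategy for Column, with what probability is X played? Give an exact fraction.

10/13

Row minima: A → 0, B → -2; maximin = 0.
Column maxima: X → 1, Y → 10; minimax = 1.
0 ≠ 1, so there is no saddle point; optimal play is mixed.
Let Row play A with probability p. Expected payoff against X: 1p + (-2)(1−p) = 3p − 2; against Y: 0p + 10(1−p) = −10p + 10.
Setting these equal: 3p − 2 = −10p + 10 ⇒ 13p = 12 ⇒ p = 12/13, and the value is (3)·(12/13) − 2 = 10/13.
For Column: with q = P(X), equating A's and B's payoffs gives q = −12q + 10 ⇒ q = 10/13.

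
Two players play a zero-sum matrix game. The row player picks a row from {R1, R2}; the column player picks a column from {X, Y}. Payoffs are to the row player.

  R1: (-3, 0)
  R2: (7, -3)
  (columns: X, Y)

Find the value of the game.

-9/13

Row minima: R1 → -3, R2 → -3; maximin = -3.
Column maxima: X → 7, Y → 0; minimax = 0.
-3 ≠ 0, so there is no saddle point; optimal play is mixed.
Let the row player play R1 with probability p. Expected payoff against X: (-3)p + 7(1−p) = −10p + 7; against Y: 0p + (-3)(1−p) = 3p − 3.
Setting these equal: −10p + 7 = 3p − 3 ⇒ −13p = -10 ⇒ p = 10/13, and the value is (-10)·(10/13) + 7 = -9/13.
For the column player: with q = P(X), equating R1's and R2's payoffs gives −3q = 10q − 3 ⇒ q = 3/13.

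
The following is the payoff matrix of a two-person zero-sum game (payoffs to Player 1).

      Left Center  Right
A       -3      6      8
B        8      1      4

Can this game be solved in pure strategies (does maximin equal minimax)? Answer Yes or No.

No

Row minima: A → -3, B → 1; maximin = 1.
Column maxima: Left → 8, Center → 6, Right → 8; minimax = 6.
1 ≠ 6, so no pure-strategy equilibrium exists.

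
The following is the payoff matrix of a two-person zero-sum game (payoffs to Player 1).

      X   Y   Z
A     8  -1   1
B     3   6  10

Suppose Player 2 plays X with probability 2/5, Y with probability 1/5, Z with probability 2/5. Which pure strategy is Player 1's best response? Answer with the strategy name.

Expected payoff of A: (2/5)·8 + (1/5)·(-1) + (2/5)·1 = 17/5.
Expected payoff of B: (2/5)·3 + (1/5)·6 + (2/5)·10 = 32/5.
The largest is 32/5, so Player 1's best response is B.

B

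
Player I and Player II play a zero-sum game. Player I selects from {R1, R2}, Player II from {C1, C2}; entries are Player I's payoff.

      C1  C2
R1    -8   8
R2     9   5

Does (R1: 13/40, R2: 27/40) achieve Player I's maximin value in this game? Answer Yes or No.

Against C1 this mix gives (13/40)·(-8) + (27/40)·9 = 139/40.
Against C2 this mix gives (13/40)·8 + (27/40)·5 = 239/40.
Player II will play C1, holding Player I to 139/40. Shifting weight toward the row that does better against C1 would raise this floor (the equalizing mix achieves 28/5 against both C1 and C2), so the proposed strategy is not optimal.

No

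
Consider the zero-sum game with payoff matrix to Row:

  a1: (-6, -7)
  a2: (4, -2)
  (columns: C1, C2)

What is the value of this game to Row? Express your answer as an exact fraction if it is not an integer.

-2

Row minima: a1 → -7, a2 → -2; maximin = -2.
Column maxima: C1 → 4, C2 → -2; minimax = -2.
Since maximin = minimax = -2, there is a saddle point and the value is -2.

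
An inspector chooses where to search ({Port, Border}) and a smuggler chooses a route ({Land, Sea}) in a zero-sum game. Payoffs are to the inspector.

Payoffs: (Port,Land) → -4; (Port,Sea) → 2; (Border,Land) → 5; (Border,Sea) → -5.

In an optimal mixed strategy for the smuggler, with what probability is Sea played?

9/16

Row minima: Port → -4, Border → -5; maximin = -4.
Column maxima: Land → 5, Sea → 2; minimax = 2.
-4 ≠ 2, so there is no saddle point; optimal play is mixed.
Let the inspector play Port with probability p. Expected payoff against Land: (-4)p + 5(1−p) = −9p + 5; against Sea: 2p + (-5)(1−p) = 7p − 5.
Setting these equal: −9p + 5 = 7p − 5 ⇒ −16p = -10 ⇒ p = 5/8, and the value is (-9)·(5/8) + 5 = -5/8.
For the smuggler: with q = P(Land), equating Port's and Border's payoffs gives −6q + 2 = 10q − 5 ⇒ q = 7/16.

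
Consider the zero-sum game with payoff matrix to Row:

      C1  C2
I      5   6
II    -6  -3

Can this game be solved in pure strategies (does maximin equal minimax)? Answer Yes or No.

Row minima: I → 5, II → -6; maximin = 5.
Column maxima: C1 → 5, C2 → 6; minimax = 5.
maximin = minimax = 5, so a saddle point exists.

Yes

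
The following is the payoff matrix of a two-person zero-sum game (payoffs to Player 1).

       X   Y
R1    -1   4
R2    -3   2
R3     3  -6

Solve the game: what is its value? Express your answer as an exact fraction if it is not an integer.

3/7

Row minima: R1 → -1, R2 → -3, R3 → -6; maximin = -1.
Column maxima: X → 3, Y → 4; minimax = 3.
-1 ≠ 3, so there is no saddle point; optimal play is mixed.
R2 is strictly dominated by R1, so Player 1 never plays it.
On the remaining 2×2 (R1, R3 vs X, Y):
Let Player 1 play R1 with probability p. Expected payoff against X: (-1)p + 3(1−p) = −4p + 3; against Y: 4p + (-6)(1−p) = 10p − 6.
Setting these equal: −4p + 3 = 10p − 6 ⇒ −14p = -9 ⇒ p = 9/14, and the value is (-4)·(9/14) + 3 = 3/7.
For Player 2: with q = P(X), equating R1's and R3's payoffs gives −5q + 4 = 9q − 6 ⇒ q = 5/7.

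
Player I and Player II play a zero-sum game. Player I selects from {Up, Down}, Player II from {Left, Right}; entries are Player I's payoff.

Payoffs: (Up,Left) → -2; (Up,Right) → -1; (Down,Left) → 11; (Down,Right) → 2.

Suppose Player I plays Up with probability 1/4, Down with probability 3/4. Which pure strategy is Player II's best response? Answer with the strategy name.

If Player II plays Left, Player I's expected payoff is (1/4)·(-2) + (3/4)·11 = 31/4.
If Player II plays Right, Player I's expected payoff is (1/4)·(-1) + (3/4)·2 = 5/4.
Player II minimizes Player I's payoff; the smallest is 5/4, so the best response is Right.

Right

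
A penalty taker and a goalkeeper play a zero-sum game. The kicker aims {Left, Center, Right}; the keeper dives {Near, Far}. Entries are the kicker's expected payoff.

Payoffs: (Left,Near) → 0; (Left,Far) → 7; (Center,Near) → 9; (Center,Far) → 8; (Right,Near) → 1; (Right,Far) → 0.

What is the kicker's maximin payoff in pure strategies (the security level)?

8

Row minima: Left → 0, Center → 8, Right → 0.
The best of these is 8.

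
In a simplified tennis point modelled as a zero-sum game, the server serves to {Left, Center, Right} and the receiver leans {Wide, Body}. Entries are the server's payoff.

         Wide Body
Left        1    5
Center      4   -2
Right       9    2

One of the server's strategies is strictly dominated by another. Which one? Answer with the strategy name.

Right gives a strictly higher payoff than Center against every column: 9 > 4, 2 > -2.
So Center is strictly dominated and the server never plays it.

Center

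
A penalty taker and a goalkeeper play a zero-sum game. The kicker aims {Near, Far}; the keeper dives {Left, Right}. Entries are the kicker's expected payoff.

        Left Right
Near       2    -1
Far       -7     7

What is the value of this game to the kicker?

7/17

Row minima: Near → -1, Far → -7; maximin = -1.
Column maxima: Left → 2, Right → 7; minimax = 2.
-1 ≠ 2, so there is no saddle point; optimal play is mixed.
Let the kicker play Near with probability p. Expected payoff against Left: 2p + (-7)(1−p) = 9p − 7; against Right: (-1)p + 7(1−p) = −8p + 7.
Setting these equal: 9p − 7 = −8p + 7 ⇒ 17p = 14 ⇒ p = 14/17, and the value is (9)·(14/17) − 7 = 7/17.
For the keeper: with q = P(Left), equating Near's and Far's payoffs gives 3q − 1 = −14q + 7 ⇒ q = 8/17.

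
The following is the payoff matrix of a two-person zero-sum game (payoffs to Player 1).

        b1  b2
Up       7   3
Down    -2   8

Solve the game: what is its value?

31/7

Row minima: Up → 3, Down → -2; maximin = 3.
Column maxima: b1 → 7, b2 → 8; minimax = 7.
3 ≠ 7, so there is no saddle point; optimal play is mixed.
Let Player 1 play Up with probability p. Expected payoff against b1: 7p + (-2)(1−p) = 9p − 2; against b2: 3p + 8(1−p) = −5p + 8.
Setting these equal: 9p − 2 = −5p + 8 ⇒ 14p = 10 ⇒ p = 5/7, and the value is (9)·(5/7) − 2 = 31/7.
For Player 2: with q = P(b1), equating Up's and Down's payoffs gives 4q + 3 = −10q + 8 ⇒ q = 5/14.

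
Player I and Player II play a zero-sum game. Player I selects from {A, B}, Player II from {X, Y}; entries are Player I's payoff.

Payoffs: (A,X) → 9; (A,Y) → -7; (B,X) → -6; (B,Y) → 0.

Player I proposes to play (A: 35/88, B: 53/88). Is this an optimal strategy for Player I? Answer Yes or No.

Against X this mix gives (35/88)·9 + (53/88)·(-6) = -3/88.
Against Y this mix gives (35/88)·(-7) + (53/88)·0 = -245/88.
Player II will play Y, holding Player I to -245/88. Shifting weight toward the row that does better against Y would raise this floor (the equalizing mix achieves -21/11 against both Y and X), so the proposed strategy is not optimal.

No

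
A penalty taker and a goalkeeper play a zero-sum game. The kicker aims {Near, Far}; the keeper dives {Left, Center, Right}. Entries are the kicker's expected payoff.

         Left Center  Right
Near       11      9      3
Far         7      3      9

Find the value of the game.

Row minima: Near → 3, Far → 3; maximin = 3.
Column maxima: Left → 11, Center → 9, Right → 9; minimax = 9.
3 ≠ 9, so there is no saddle point; optimal play is mixed.
Left is strictly dominated by Center (it gives the kicker strictly more in every row), so the keeper never plays it.
On the remaining 2×2 (Near, Far vs Center, Right):
Let the kicker play Near with probability p. Expected payoff against Center: 9p + 3(1−p) = 6p + 3; against Right: 3p + 9(1−p) = −6p + 9.
Setting these equal: 6p + 3 = −6p + 9 ⇒ 12p = 6 ⇒ p = 1/2, and the value is (6)·(1/2) + 3 = 6.
For the keeper: with q = P(Center), equating Near's and Far's payoffs gives 6q + 3 = −6q + 9 ⇒ q = 1/2.

6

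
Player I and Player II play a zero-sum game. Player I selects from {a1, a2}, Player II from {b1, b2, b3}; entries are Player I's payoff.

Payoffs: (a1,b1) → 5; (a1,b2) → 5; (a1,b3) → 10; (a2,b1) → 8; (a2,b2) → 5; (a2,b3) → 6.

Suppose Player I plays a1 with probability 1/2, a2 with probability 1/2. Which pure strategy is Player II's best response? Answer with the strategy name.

If Player II plays b1, Player I's expected payoff is (1/2)·5 + (1/2)·8 = 13/2.
If Player II plays b2, Player I's expected payoff is (1/2)·5 + (1/2)·5 = 5.
If Player II plays b3, Player I's expected payoff is (1/2)·10 + (1/2)·6 = 8.
Player II minimizes Player I's payoff; the smallest is 5, so the best response is b2.

b2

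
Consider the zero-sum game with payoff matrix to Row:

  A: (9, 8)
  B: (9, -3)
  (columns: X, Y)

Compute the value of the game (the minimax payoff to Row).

8

Row minima: A → 8, B → -3; maximin = 8.
Column maxima: X → 9, Y → 8; minimax = 8.
Since maximin = minimax = 8, there is a saddle point and the value is 8.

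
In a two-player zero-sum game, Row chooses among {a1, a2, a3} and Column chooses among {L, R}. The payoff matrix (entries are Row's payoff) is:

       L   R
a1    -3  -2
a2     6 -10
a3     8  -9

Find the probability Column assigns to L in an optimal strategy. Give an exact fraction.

Row minima: a1 → -3, a2 → -10, a3 → -9; maximin = -3.
Column maxima: L → 8, R → -2; minimax = -2.
-3 ≠ -2, so there is no saddle point; optimal play is mixed.
a2 is strictly dominated by a3, so Row never plays it.
On the remaining 2×2 (a1, a3 vs L, R):
Let Row play a1 with probability p. Expected payoff against L: (-3)p + 8(1−p) = −11p + 8; against R: (-2)p + (-9)(1−p) = 7p − 9.
Setting these equal: −11p + 8 = 7p − 9 ⇒ −18p = -17 ⇒ p = 17/18, and the value is (-11)·(17/18) + 8 = -43/18.
For Column: with q = P(L), equating a1's and a3's payoffs gives −q − 2 = 17q − 9 ⇒ q = 7/18.

7/18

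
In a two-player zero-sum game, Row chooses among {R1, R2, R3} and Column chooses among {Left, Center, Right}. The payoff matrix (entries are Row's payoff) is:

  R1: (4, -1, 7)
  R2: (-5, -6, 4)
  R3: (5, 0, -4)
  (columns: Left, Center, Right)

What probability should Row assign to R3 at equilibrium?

Row minima: R1 → -1, R2 → -6, R3 → -4; maximin = -1.
Column maxima: Left → 5, Center → 0, Right → 7; minimax = 0.
-1 ≠ 0, so there is no saddle point; optimal play is mixed.
R2 is strictly dominated by R1, so Row never plays it.
Left is strictly dominated by Center (it gives Row strictly more in every row), so Column never plays it.
On the remaining 2×2 (R1, R3 vs Center, Right):
Let Row play R1 with probability p. Expected payoff against Center: (-1)p + 0(1−p) = −p; against Right: 7p + (-4)(1−p) = 11p − 4.
Setting these equal: −p = 11p − 4 ⇒ −12p = -4 ⇒ p = 1/3, and the value is (-1)·(1/3) = -1/3.
For Column: with q = P(Center), equating R1's and R3's payoffs gives −8q + 7 = 4q − 4 ⇒ q = 11/12.

2/3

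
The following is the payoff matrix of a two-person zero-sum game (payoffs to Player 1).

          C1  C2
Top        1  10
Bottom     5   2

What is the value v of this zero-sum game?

4

Row minima: Top → 1, Bottom → 2; maximin = 2.
Column maxima: C1 → 5, C2 → 10; minimax = 5.
2 ≠ 5, so there is no saddle point; optimal play is mixed.
Let Player 1 play Top with probability p. Expected payoff against C1: 1p + 5(1−p) = −4p + 5; against C2: 10p + 2(1−p) = 8p + 2.
Setting these equal: −4p + 5 = 8p + 2 ⇒ −12p = -3 ⇒ p = 1/4, and the value is (-4)·(1/4) + 5 = 4.
For Player 2: with q = P(C1), equating Top's and Bottom's payoffs gives −9q + 10 = 3q + 2 ⇒ q = 2/3.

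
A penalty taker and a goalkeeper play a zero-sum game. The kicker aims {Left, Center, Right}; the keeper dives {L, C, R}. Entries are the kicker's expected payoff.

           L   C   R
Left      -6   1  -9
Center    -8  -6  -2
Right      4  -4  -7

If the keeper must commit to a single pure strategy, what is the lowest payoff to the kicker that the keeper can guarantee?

Column maxima: L → 4, C → 1, R → -2.
The smallest of these is -2.

-2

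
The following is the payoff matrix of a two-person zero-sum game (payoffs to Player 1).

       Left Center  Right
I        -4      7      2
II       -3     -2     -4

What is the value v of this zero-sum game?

Row minima: I → -4, II → -4; maximin = -4.
Column maxima: Left → -3, Center → 7, Right → 2; minimax = -3.
-4 ≠ -3, so there is no saddle point; optimal play is mixed.
Center is strictly dominated by Left (it gives Player 1 strictly more in every row), so Player 2 never plays it.
On the remaining 2×2 (I, II vs Left, Right):
Let Player 1 play I with probability p. Expected payoff against Left: (-4)p + (-3)(1−p) = −p − 3; against Right: 2p + (-4)(1−p) = 6p − 4.
Setting these equal: −p − 3 = 6p − 4 ⇒ −7p = -1 ⇒ p = 1/7, and the value is (-1)·(1/7) − 3 = -22/7.
For Player 2: with q = P(Left), equating I's and II's payoffs gives −6q + 2 = q − 4 ⇒ q = 6/7.

-22/7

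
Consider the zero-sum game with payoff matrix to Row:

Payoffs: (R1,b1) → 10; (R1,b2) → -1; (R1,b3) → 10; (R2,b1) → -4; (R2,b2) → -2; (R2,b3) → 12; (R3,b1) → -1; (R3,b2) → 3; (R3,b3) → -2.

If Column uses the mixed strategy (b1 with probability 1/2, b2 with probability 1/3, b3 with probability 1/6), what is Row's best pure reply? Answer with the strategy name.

Expected payoff of R1: (1/2)·10 + (1/3)·(-1) + (1/6)·10 = 19/3.
Expected payoff of R2: (1/2)·(-4) + (1/3)·(-2) + (1/6)·12 = -2/3.
Expected payoff of R3: (1/2)·(-1) + (1/3)·3 + (1/6)·(-2) = 1/6.
The largest is 19/3, so Row's best response is R1.

R1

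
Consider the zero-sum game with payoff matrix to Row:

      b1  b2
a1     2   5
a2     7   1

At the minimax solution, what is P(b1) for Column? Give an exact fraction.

4/9

Row minima: a1 → 2, a2 → 1; maximin = 2.
Column maxima: b1 → 7, b2 → 5; minimax = 5.
2 ≠ 5, so there is no saddle point; optimal play is mixed.
Let Row play a1 with probability p. Expected payoff against b1: 2p + 7(1−p) = −5p + 7; against b2: 5p + 1(1−p) = 4p + 1.
Setting these equal: −5p + 7 = 4p + 1 ⇒ −9p = -6 ⇒ p = 2/3, and the value is (-5)·(2/3) + 7 = 11/3.
For Column: with q = P(b1), equating a1's and a2's payoffs gives −3q + 5 = 6q + 1 ⇒ q = 4/9.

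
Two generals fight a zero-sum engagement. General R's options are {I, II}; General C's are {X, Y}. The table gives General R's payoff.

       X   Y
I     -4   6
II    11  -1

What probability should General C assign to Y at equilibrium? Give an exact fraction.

Row minima: I → -4, II → -1; maximin = -1.
Column maxima: X → 11, Y → 6; minimax = 6.
-1 ≠ 6, so there is no saddle point; optimal play is mixed.
Let General R play I with probability p. Expected payoff against X: (-4)p + 11(1−p) = −15p + 11; against Y: 6p + (-1)(1−p) = 7p − 1.
Setting these equal: −15p + 11 = 7p − 1 ⇒ −22p = -12 ⇒ p = 6/11, and the value is (-15)·(6/11) + 11 = 31/11.
For General C: with q = P(X), equating I's and II's payoffs gives −10q + 6 = 12q − 1 ⇒ q = 7/22.

15/22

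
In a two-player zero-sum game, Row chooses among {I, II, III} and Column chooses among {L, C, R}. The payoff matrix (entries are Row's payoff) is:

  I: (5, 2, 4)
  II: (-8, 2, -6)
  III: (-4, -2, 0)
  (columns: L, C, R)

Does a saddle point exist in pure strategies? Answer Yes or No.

Row minima: I → 2, II → -8, III → -4; maximin = 2.
Column maxima: L → 5, C → 2, R → 4; minimax = 2.
maximin = minimax = 2, so a saddle point exists.

Yes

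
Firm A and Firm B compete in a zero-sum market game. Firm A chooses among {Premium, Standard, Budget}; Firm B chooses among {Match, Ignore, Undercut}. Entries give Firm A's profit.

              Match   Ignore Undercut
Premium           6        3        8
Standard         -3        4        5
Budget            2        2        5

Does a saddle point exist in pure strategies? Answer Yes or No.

No

Row minima: Premium → 3, Standard → -3, Budget → 2; maximin = 3.
Column maxima: Match → 6, Ignore → 4, Undercut → 8; minimax = 4.
3 ≠ 4, so no pure-strategy equilibrium exists.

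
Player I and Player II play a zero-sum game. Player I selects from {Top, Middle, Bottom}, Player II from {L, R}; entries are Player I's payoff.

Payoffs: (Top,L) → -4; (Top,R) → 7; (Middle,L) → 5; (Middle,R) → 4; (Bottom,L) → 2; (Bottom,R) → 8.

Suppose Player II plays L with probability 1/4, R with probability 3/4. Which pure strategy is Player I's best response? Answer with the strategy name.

Expected payoff of Top: (1/4)·(-4) + (3/4)·7 = 17/4.
Expected payoff of Middle: (1/4)·5 + (3/4)·4 = 17/4.
Expected payoff of Bottom: (1/4)·2 + (3/4)·8 = 13/2.
The largest is 13/2, so Player I's best response is Bottom.

Bottom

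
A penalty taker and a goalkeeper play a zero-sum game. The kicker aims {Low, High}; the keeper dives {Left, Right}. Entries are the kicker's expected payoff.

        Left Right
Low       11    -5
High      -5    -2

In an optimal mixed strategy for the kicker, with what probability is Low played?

Row minima: Low → -5, High → -5; maximin = -5.
Column maxima: Left → 11, Right → -2; minimax = -2.
-5 ≠ -2, so there is no saddle point; optimal play is mixed.
Let the kicker play Low with probability p. Expected payoff against Left: 11p + (-5)(1−p) = 16p − 5; against Right: (-5)p + (-2)(1−p) = −3p − 2.
Setting these equal: 16p − 5 = −3p − 2 ⇒ 19p = 3 ⇒ p = 3/19, and the value is (16)·(3/19) − 5 = -47/19.
For the keeper: with q = P(Left), equating Low's and High's payoffs gives 16q − 5 = −3q − 2 ⇒ q = 3/19.

3/19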